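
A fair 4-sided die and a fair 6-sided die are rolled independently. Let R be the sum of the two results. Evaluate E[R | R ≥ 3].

P(R ≥ 3) = 23/24.
Σ over the event: 3·1/12 + 4·1/8 + 5·1/6 + 6·1/6 + 7·1/6 + 8·1/8 + 9·1/12 + 10·1/24 = 71/12.
E[R | R ≥ 3] = (71/12) / (23/24) = 142/23.

142/23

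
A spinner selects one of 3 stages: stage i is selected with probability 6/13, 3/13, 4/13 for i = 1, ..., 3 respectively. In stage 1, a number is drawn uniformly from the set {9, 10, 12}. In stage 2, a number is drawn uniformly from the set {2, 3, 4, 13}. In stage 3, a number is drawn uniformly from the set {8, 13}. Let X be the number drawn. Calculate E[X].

241/26

E[X | stage 1] = (9+10+12)/3 = 31/3.
E[X | stage 2] = (2+3+4+13)/4 = 11/2.
E[X | stage 3] = (8+13)/2 = 21/2.
By the law of total expectation,
E[X] = (6/13)·(31/3) + (3/13)·(11/2) + (4/13)·(21/2) = 241/26.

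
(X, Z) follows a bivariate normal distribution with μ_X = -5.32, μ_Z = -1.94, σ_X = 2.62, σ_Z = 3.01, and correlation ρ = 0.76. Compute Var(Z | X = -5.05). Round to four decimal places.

The conditional variance in a bivariate normal is σ_Z²(1 − ρ²), independent of x.
Var(Z | X=-5.05) = (3.01)²·(1 − (0.76)²) = 9.0601·0.4224 = 3.8270.

3.8270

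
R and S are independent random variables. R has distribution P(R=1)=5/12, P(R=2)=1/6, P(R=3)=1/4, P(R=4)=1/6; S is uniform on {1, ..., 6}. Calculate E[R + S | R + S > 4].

337/50

P(R + S > 4) = 25/36.
Summing (R+S)·P(x,y) over outcomes with R + S > 4 gives 337/72.
E[R + S | R + S > 4] = (337/72) / (25/36) = 337/50.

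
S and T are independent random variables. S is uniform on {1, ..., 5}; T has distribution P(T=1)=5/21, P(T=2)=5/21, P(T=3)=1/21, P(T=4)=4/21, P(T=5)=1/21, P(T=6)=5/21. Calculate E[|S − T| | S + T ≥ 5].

182/79

P(S + T ≥ 5) = 79/105.
Summing |S−T|·P(x,y) over outcomes with S + T ≥ 5 gives 26/15.
E[|S − T| | S + T ≥ 5] = (26/15) / (79/105) = 182/79.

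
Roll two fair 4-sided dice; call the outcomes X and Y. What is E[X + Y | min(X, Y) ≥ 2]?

Outcomes with min(X, Y) ≥ 2: (2,2), (2,3), (2,4), (3,2), (3,3), (3,4), (4,2), (4,3), (4,4), each with probability 1/16.
E[X + Y | min(X, Y) ≥ 2] = (4 + 5 + 6 + 5 + 6 + 7 + 6 + 7 + 8) / 9 = 6.

6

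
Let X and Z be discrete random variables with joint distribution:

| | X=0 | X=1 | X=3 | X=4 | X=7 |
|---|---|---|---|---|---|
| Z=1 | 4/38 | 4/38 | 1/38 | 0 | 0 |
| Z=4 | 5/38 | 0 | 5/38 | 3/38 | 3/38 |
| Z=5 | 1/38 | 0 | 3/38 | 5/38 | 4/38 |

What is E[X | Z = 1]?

7/9

P(Z = 1) = 9/38.
Summing X·P(X=x,Z=y) over the conditioning event gives 7/38.
E[X | Z = 1] = (7/38) / (9/38) = 7/9.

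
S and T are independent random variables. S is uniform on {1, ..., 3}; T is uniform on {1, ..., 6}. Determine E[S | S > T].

8/3

Outcomes with S > T: (2,1), (3,1), (3,2), each with probability 1/18.
E[S | S > T] = (2 + 3 + 3) / 3 = 8/3.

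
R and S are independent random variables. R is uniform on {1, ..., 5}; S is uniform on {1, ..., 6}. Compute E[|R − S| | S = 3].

Outcomes with S = 3: (1,3), (2,3), (3,3), (4,3), (5,3), each with probability 1/30.
E[|R − S| | S = 3] = (2 + 1 + 0 + 1 + 2) / 5 = 6/5.

6/5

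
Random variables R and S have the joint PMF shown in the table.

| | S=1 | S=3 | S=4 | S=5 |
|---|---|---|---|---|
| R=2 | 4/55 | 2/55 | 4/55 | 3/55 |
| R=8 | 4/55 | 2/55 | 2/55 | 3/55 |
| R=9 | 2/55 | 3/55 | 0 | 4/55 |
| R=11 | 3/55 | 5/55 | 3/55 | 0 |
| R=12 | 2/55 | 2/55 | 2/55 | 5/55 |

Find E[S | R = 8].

3

P(R = 8) = 1/5.
Σ S·P over the event = 1·(4/55) + 3·(2/55) + 4·(2/55) + 5·(3/55) = 3/5.
E[S | R = 8] = (3/5) / (1/5) = 3.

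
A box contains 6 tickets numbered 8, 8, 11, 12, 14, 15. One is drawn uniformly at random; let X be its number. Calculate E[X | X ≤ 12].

39/4

P(X ≤ 12) = 2/3.
Σ over the event: 8·1/3 + 11·1/6 + 12·1/6 = 13/2.
E[X | X ≤ 12] = (13/2) / (2/3) = 39/4.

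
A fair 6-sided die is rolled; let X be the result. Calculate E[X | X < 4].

2

Given X < 4, X is equally likely to be any of {1, 2, 3}.
E[X | X < 4] = (1 + 2 + 3) / 3 = 2.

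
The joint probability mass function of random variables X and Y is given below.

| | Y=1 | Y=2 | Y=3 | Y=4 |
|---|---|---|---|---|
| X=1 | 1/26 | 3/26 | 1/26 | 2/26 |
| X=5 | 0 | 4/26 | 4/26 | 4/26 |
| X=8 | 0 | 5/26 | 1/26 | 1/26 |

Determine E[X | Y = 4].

P(Y = 4) = 7/26.
Σ X·P over the event = 1·(2/26) + 5·(4/26) + 8·(1/26) = 15/13.
E[X | Y = 4] = (15/13) / (7/26) = 30/7.

30/7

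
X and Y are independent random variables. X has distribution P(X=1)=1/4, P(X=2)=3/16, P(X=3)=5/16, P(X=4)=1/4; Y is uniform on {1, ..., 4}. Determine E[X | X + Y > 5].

P(X + Y > 5) = 25/64.
Summing X·P(x,y) over outcomes with X + Y > 5 gives 21/16.
E[X | X + Y > 5] = (21/16) / (25/64) = 84/25.

84/25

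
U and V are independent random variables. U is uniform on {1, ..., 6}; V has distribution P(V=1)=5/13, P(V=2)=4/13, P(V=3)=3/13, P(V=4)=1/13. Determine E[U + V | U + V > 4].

P(U + V > 4) = 2/3.
Summing (U+V)·P(x,y) over outcomes with U + V > 4 gives 172/39.
E[U + V | U + V > 4] = (172/39) / (2/3) = 86/13.

86/13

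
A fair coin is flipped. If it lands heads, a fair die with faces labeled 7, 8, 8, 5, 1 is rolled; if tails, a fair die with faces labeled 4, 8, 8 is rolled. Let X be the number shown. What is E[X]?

E[X | heads] = (7+8+8+5+1)/5 = 29/5.
E[X | tails] = (4+8+8)/3 = 20/3.
By the law of total expectation,
E[X] = (1/2)·(29/5) + (1/2)·(20/3) = 187/30.

187/30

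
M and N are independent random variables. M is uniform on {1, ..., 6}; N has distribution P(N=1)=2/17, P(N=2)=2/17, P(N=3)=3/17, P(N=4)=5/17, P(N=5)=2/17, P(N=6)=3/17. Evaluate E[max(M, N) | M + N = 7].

82/17

P(M + N = 7) = 1/6.
Summing max(M,N)·P(x,y) over outcomes with M + N = 7 gives 41/51.
E[max(M, N) | M + N = 7] = (41/51) / (1/6) = 82/17.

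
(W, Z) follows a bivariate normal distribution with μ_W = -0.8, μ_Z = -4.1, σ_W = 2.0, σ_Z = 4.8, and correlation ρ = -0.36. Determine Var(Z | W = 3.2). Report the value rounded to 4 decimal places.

20.0540

For a bivariate normal, Var(Z | W=x) = σ_Z²(1 − ρ²).
Var(Z | W=3.2) = (4.8)²·(1 − (-0.36)²) = 23.04·0.8704 = 20.0540.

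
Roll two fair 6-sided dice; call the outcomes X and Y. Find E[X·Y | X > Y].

P(X > Y) = 5/12.
Summing XY·P(x,y) over outcomes with X > Y gives 175/36.
E[X·Y | X > Y] = (175/36) / (5/12) = 35/3.

35/3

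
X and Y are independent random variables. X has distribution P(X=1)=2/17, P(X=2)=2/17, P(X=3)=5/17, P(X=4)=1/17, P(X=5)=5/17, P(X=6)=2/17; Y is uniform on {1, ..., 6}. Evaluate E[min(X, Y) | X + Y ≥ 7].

P(X + Y ≥ 7) = 31/51.
Summing min(X,Y)·P(x,y) over outcomes with X + Y ≥ 7 gives 69/34.
E[min(X, Y) | X + Y ≥ 7] = (69/34) / (31/51) = 207/62.

207/62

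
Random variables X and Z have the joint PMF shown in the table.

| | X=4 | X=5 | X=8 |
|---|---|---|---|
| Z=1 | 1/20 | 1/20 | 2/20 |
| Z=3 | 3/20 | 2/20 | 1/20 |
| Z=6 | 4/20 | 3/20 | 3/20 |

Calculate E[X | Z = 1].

25/4

P(Z = 1) = 1/5.
Σ X·P over the event = 4·(1/20) + 5·(1/20) + 8·(2/20) = 5/4.
E[X | Z = 1] = (5/4) / (1/5) = 25/4.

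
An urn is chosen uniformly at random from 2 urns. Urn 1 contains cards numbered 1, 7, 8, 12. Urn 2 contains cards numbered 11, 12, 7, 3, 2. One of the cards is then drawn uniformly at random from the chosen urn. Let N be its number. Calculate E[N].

E[N | urn 1] = (1+7+8+12)/4 = 7.
E[N | urn 2] = (11+12+7+3+2)/5 = 7.
E[N] = (1/2)·(7) + (1/2)·(7) = 7.

7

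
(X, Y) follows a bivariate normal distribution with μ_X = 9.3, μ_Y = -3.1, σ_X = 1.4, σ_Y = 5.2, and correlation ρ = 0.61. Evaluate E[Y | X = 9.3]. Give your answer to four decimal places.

-3.1000

The regression of Y on X has slope ρ·σ_Y/σ_X and passes through (μ_X, μ_Y).
E[Y | X=9.3] = -3.1 + (0.61)·(5.2/1.4)·(9.3 − (9.3)) = -3.1 + (2.2657)·(0) = -3.1000.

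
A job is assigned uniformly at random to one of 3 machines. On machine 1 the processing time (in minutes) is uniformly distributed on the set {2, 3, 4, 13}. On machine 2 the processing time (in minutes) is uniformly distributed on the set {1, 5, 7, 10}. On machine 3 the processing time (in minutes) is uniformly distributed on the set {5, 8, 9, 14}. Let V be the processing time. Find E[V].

E[V | machine 1] = (2+3+4+13)/4 = 11/2.
E[V | machine 2] = (1+5+7+10)/4 = 23/4.
E[V | machine 3] = (5+8+9+14)/4 = 9.
By the law of total expectation,
E[V] = (1/3)·(11/2) + (1/3)·(23/4) + (1/3)·(9) = 27/4.

27/4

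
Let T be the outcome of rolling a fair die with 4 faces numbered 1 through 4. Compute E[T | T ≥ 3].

7/2

Given T ≥ 3, T is equally likely to be any of {3, 4}.
E[T | T ≥ 3] = (3 + 4) / 2 = 7/2.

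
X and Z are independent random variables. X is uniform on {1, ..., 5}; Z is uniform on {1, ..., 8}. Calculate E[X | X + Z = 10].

7/2

Outcomes with X + Z = 10: (2,8), (3,7), (4,6), (5,5), each with probability 1/40.
E[X | X + Z = 10] = (2 + 3 + 4 + 5) / 4 = 7/2.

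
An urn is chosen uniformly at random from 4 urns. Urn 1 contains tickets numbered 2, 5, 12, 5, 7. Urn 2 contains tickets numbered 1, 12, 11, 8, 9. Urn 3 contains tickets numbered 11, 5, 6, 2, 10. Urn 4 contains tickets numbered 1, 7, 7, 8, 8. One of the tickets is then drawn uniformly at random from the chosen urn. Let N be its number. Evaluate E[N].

E[N | urn 1] = (2+5+12+5+7)/5 = 31/5.
E[N | urn 2] = (1+12+11+8+9)/5 = 41/5.
E[N | urn 3] = (11+5+6+2+10)/5 = 34/5.
E[N | urn 4] = (1+7+7+8+8)/5 = 31/5.
E[N] = (1/4)·(31/5) + (1/4)·(41/5) + (1/4)·(34/5) + (1/4)·(31/5) = 137/20.

137/20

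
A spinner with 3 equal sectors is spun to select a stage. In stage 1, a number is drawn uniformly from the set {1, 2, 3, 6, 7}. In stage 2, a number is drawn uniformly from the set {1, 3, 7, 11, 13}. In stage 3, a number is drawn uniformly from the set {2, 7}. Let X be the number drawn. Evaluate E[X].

51/10

E[X | stage 1] = (1+2+3+6+7)/5 = 19/5.
E[X | stage 2] = (1+3+7+11+13)/5 = 7.
E[X | stage 3] = (2+7)/2 = 9/2.
E[X] = (1/3)·(19/5) + (1/3)·(7) + (1/3)·(9/2) = 51/10.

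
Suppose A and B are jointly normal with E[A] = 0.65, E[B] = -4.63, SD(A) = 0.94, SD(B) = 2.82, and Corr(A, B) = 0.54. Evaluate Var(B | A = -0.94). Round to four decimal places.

For a bivariate normal, Var(B | A=x) = σ_B²(1 − ρ²).
Var(B | A=-0.94) = (2.82)²·(1 − (0.54)²) = 7.9524·0.7084 = 5.6335.

5.6335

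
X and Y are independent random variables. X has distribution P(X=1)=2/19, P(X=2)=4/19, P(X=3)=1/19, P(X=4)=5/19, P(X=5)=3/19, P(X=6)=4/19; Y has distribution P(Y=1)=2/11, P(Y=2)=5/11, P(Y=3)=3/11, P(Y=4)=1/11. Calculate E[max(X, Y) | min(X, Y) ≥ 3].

P(min(X, Y) ≥ 3) = 52/209.
Summing max(X,Y)·P(x,y) over outcomes with min(X, Y) ≥ 3 gives 249/209.
E[max(X, Y) | min(X, Y) ≥ 3] = (249/209) / (52/209) = 249/52.

249/52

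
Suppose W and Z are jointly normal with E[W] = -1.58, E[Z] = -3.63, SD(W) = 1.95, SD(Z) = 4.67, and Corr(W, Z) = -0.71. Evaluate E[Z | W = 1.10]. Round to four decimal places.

-8.1870

The regression of Z on W has slope ρ·σ_Z/σ_W and passes through (μ_W, μ_Z).
E[Z | W=1.10] = -3.63 + (-0.71)·(4.67/1.95)·(1.10 − (-1.58)) = -3.63 + (-1.70036)·(2.68) = -8.1870.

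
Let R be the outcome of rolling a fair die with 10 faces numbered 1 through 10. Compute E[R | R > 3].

7

Given R > 3, R is equally likely to be any of {4, 5, 6, 7, 8, 9, 10}.
E[R | R > 3] = (4 + 5 + 6 + 7 + 8 + 9 + 10) / 7 = 7.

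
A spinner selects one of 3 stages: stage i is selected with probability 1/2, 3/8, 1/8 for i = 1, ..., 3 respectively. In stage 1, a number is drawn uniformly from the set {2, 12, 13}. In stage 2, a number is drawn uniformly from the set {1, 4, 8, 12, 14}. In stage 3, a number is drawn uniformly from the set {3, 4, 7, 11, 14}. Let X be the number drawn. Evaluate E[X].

42/5

E[X | stage 1] = (2+12+13)/3 = 9.
E[X | stage 2] = (1+4+8+12+14)/5 = 39/5.
E[X | stage 3] = (3+4+7+11+14)/5 = 39/5.
E[X] = (1/2)·(9) + (3/8)·(39/5) + (1/8)·(39/5) = 42/5.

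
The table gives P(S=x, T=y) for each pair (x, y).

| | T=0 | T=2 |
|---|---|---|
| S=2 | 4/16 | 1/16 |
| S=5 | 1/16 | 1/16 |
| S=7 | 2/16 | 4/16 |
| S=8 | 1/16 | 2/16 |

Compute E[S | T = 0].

35/8

P(T = 0) = 1/2.
Σ S·P over the event = 2·(4/16) + 5·(1/16) + 7·(2/16) + 8·(1/16) = 35/16.
E[S | T = 0] = (35/16) / (1/2) = 35/8.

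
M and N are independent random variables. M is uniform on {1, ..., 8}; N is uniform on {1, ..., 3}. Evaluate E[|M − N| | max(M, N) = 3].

Outcomes with max(M, N) = 3: (1,3), (2,3), (3,1), (3,2), (3,3), each with probability 1/24.
E[|M − N| | max(M, N) = 3] = (2 + 1 + 2 + 1 + 0) / 5 = 6/5.

6/5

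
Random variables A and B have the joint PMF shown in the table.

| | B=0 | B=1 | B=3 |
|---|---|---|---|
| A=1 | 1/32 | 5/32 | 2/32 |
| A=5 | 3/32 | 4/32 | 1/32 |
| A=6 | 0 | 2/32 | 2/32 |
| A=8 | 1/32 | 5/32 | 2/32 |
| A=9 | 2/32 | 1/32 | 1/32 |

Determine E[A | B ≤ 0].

6

P(B ≤ 0) = 7/32.
Σ A·P over the event = 1·(1/32) + 5·(3/32) + 8·(1/32) + 9·(2/32) = 21/16.
E[A | B ≤ 0] = (21/16) / (7/32) = 6.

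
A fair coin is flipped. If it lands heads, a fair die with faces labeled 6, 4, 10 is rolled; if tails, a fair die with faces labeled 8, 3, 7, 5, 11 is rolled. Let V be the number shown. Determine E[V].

E[V | heads] = (6+4+10)/3 = 20/3.
E[V | tails] = (8+3+7+5+11)/5 = 34/5.
E[V] = (1/2)·(20/3) + (1/2)·(34/5) = 101/15.

101/15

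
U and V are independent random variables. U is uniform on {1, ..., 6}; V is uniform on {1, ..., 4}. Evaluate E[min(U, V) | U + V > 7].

10/3

Outcomes with U + V > 7: (4,4), (5,3), (5,4), (6,2), (6,3), (6,4), each with probability 1/24.
E[min(U, V) | U + V > 7] = (4 + 3 + 4 + 2 + 3 + 4) / 6 = 10/3.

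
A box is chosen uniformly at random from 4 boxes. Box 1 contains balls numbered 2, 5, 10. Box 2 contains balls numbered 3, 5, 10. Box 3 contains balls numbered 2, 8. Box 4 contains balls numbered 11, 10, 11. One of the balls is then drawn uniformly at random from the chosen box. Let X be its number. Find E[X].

41/6

E[X | box 1] = (2+5+10)/3 = 17/3.
E[X | box 2] = (3+5+10)/3 = 6.
E[X | box 3] = (2+8)/2 = 5.
E[X | box 4] = (11+10+11)/3 = 32/3.
By the law of total expectation,
E[X] = (1/4)·(17/3) + (1/4)·(6) + (1/4)·(5) + (1/4)·(32/3) = 41/6.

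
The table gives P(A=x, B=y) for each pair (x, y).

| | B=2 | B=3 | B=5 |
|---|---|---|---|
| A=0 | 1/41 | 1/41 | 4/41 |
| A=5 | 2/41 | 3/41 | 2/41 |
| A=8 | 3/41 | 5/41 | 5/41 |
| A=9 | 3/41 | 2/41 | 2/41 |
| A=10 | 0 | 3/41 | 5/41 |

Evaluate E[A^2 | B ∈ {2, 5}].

1517/27

P(B ∈ {2, 5}) = 27/41.
Summing A^2·P(A=x,B=y) over the conditioning event gives 37.
E[A^2 | B ∈ {2, 5}] = (37) / (27/41) = 1517/27.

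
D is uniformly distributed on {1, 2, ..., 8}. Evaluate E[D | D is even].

5

Given D is even, D is equally likely to be any of {2, 4, 6, 8}.
E[D | D is even] = (2 + 4 + 6 + 8) / 4 = 5.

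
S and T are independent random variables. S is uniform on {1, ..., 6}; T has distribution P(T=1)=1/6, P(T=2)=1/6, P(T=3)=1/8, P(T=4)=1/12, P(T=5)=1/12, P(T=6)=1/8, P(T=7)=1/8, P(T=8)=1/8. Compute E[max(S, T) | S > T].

77/17

P(S > T) = 17/48.
Summing max(S,T)·P(x,y) over outcomes with S > T gives 77/48.
E[max(S, T) | S > T] = (77/48) / (17/48) = 77/17.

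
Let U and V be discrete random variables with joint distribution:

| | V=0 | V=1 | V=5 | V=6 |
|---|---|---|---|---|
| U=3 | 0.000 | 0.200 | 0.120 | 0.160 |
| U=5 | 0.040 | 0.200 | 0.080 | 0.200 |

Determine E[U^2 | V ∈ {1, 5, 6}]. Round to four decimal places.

P(V ∈ {1, 5, 6}) = 0.960.
Σ U^2·P over the event = 9·(0.200) + 9·(0.120) + 9·(0.160) + 25·(0.200) + 25·(0.080) + 25·(0.200) = 16.320.
E[U^2 | V ∈ {1, 5, 6}] = (16.320) / (0.960) = 17.0000.

17.0000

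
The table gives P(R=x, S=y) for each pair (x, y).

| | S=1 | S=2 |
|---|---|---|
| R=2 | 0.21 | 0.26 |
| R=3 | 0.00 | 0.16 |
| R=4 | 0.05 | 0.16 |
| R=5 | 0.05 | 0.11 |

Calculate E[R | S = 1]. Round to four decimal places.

P(S = 1) = 0.31.
Σ R·P over the event = 2·(0.21) + 4·(0.05) + 5·(0.05) = 0.87.
E[R | S = 1] = (0.87) / (0.31) = 2.8065.

2.8065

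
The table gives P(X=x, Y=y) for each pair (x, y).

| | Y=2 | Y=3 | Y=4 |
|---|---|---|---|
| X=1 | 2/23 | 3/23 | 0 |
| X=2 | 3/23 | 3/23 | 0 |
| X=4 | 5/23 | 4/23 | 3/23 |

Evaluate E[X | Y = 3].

P(Y = 3) = 10/23.
Σ X·P over the event = 1·(3/23) + 2·(3/23) + 4·(4/23) = 25/23.
E[X | Y = 3] = (25/23) / (10/23) = 5/2.

5/2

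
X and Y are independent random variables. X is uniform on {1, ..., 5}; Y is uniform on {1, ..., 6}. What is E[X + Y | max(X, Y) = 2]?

Outcomes with max(X, Y) = 2: (1,2), (2,1), (2,2), each with probability 1/30.
E[X + Y | max(X, Y) = 2] = (3 + 3 + 4) / 3 = 10/3.

10/3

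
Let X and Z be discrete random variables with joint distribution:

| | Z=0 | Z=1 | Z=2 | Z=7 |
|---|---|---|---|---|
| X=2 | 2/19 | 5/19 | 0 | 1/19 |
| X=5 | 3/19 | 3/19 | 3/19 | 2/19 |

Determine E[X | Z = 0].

19/5

P(Z = 0) = 5/19.
Σ X·P over the event = 2·(2/19) + 5·(3/19) = 1.
E[X | Z = 0] = (1) / (5/19) = 19/5.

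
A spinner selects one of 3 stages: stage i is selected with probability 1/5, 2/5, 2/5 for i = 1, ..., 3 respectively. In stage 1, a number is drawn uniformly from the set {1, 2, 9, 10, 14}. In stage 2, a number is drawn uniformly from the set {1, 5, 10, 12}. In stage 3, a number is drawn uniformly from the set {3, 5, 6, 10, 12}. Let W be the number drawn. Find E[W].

E[W | stage 1] = (1+2+9+10+14)/5 = 36/5.
E[W | stage 2] = (1+5+10+12)/4 = 7.
E[W | stage 3] = (3+5+6+10+12)/5 = 36/5.
By the law of total expectation,
E[W] = (1/5)·(36/5) + (2/5)·(7) + (2/5)·(36/5) = 178/25.

178/25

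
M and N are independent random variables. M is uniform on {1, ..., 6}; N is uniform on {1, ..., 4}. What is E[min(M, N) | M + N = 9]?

Outcomes with M + N = 9: (5,4), (6,3), each with probability 1/24.
E[min(M, N) | M + N = 9] = (4 + 3) / 2 = 7/2.

7/2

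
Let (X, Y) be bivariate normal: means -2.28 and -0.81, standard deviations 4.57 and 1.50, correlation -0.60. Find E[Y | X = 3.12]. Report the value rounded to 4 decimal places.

The regression of Y on X has slope ρ·σ_Y/σ_X and passes through (μ_X, μ_Y).
E[Y | X=3.12] = -0.81 + (-0.60)·(1.50/4.57)·(3.12 − (-2.28)) = -0.81 + (-0.19694)·(5.4) = -1.8735.

-1.8735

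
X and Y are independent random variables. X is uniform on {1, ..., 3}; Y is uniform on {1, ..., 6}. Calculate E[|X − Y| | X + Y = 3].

1

Outcomes with X + Y = 3: (1,2), (2,1), each with probability 1/18.
E[|X − Y| | X + Y = 3] = (1 + 1) / 2 = 1.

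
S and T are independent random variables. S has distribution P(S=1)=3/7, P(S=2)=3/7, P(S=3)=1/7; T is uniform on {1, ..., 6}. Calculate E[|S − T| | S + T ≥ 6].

60/19

P(S + T ≥ 6) = 19/42.
Summing |S−T|·P(x,y) over outcomes with S + T ≥ 6 gives 10/7.
E[|S − T| | S + T ≥ 6] = (10/7) / (19/42) = 60/19.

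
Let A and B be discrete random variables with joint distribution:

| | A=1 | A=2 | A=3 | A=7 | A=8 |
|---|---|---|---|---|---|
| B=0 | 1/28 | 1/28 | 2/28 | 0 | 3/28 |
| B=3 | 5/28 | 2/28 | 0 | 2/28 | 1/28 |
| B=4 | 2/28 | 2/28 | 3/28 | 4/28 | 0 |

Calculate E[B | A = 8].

P(A = 8) = 1/7.
Σ B·P over the event = 0·(3/28) + 3·(1/28) = 3/28.
E[B | A = 8] = (3/28) / (1/7) = 3/4.

3/4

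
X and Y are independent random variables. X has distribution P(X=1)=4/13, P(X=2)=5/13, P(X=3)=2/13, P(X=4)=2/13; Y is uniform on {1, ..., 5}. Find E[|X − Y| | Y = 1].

15/13

P(Y = 1) = 1/5.
Summing |X−Y|·P(x,y) over outcomes with Y = 1 gives 3/13.
E[|X − Y| | Y = 1] = (3/13) / (1/5) = 15/13.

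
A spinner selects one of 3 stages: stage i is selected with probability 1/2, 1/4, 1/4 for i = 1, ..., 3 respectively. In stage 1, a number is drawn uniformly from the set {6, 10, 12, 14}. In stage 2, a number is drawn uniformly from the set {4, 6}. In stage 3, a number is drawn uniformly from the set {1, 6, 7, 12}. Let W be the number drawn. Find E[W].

E[W | stage 1] = (6+10+12+14)/4 = 21/2.
E[W | stage 2] = (4+6)/2 = 5.
E[W | stage 3] = (1+6+7+12)/4 = 13/2.
By the law of total expectation,
E[W] = (1/2)·(21/2) + (1/4)·(5) + (1/4)·(13/2) = 65/8.

65/8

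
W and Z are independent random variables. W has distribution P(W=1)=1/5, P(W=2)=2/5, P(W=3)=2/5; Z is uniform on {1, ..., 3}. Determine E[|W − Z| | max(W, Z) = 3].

10/9

P(max(W, Z) = 3) = 3/5.
Summing |W−Z|·P(x,y) over outcomes with max(W, Z) = 3 gives 2/3.
E[|W − Z| | max(W, Z) = 3] = (2/3) / (3/5) = 10/9.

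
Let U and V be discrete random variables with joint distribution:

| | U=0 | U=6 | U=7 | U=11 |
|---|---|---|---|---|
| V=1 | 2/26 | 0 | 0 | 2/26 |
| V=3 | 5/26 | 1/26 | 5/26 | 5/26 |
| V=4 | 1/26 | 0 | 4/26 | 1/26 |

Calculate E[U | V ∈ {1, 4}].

61/10

P(V ∈ {1, 4}) = 5/13.
Σ U·P over the event = 0·(2/26) + 0·(1/26) + 7·(4/26) + 11·(2/26) + 11·(1/26) = 61/26.
E[U | V ∈ {1, 4}] = (61/26) / (5/13) = 61/10.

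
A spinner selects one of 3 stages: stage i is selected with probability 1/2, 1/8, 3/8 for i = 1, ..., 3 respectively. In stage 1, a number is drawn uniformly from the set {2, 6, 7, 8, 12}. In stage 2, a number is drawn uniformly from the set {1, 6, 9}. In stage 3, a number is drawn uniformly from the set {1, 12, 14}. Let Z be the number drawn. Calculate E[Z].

E[Z | stage 1] = (2+6+7+8+12)/5 = 7.
E[Z | stage 2] = (1+6+9)/3 = 16/3.
E[Z | stage 3] = (1+12+14)/3 = 9.
By the law of total expectation,
E[Z] = (1/2)·(7) + (1/8)·(16/3) + (3/8)·(9) = 181/24.

181/24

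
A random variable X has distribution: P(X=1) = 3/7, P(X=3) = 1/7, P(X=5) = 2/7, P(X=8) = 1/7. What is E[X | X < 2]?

1

P(X < 2) = 3/7.
Σ over the event: 1·3/7 = 3/7.
E[X | X < 2] = (3/7) / (3/7) = 1.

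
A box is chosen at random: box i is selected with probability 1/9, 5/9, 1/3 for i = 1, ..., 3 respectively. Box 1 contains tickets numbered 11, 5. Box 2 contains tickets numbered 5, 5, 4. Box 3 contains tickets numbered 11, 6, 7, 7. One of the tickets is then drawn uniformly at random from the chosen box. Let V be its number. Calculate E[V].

E[V | box 1] = (11+5)/2 = 8.
E[V | box 2] = (5+5+4)/3 = 14/3.
E[V | box 3] = (11+6+7+7)/4 = 31/4.
E[V] = (1/9)·(8) + (5/9)·(14/3) + (1/3)·(31/4) = 655/108.

655/108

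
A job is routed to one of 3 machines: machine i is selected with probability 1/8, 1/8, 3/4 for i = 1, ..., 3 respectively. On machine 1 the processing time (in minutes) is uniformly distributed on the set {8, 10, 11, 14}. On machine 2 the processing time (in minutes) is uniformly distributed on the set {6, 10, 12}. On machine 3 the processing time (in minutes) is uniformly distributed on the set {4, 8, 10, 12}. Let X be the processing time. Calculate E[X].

E[X | machine 1] = (8+10+11+14)/4 = 43/4.
E[X | machine 2] = (6+10+12)/3 = 28/3.
E[X | machine 3] = (4+8+10+12)/4 = 17/2.
E[X] = (1/8)·(43/4) + (1/8)·(28/3) + (3/4)·(17/2) = 853/96.

853/96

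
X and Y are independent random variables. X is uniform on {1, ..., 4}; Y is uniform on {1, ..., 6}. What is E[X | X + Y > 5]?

P(X + Y > 5) = 7/12.
Summing X·P(x,y) over outcomes with X + Y > 5 gives 5/3.
E[X | X + Y > 5] = (5/3) / (7/12) = 20/7.

20/7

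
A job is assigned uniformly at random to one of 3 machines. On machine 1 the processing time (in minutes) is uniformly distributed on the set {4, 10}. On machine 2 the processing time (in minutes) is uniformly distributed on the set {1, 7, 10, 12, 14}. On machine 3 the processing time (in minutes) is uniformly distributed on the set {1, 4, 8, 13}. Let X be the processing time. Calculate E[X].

E[X | machine 1] = (4+10)/2 = 7.
E[X | machine 2] = (1+7+10+12+14)/5 = 44/5.
E[X | machine 3] = (1+4+8+13)/4 = 13/2.
E[X] = (1/3)·(7) + (1/3)·(44/5) + (1/3)·(13/2) = 223/30.

223/30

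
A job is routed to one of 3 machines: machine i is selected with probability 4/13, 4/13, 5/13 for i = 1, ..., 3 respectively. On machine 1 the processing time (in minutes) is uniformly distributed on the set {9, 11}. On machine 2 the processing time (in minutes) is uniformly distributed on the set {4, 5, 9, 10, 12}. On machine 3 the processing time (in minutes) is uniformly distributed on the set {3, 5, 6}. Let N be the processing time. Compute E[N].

E[N | machine 1] = (9+11)/2 = 10.
E[N | machine 2] = (4+5+9+10+12)/5 = 8.
E[N | machine 3] = (3+5+6)/3 = 14/3.
E[N] = (4/13)·(10) + (4/13)·(8) + (5/13)·(14/3) = 22/3.

22/3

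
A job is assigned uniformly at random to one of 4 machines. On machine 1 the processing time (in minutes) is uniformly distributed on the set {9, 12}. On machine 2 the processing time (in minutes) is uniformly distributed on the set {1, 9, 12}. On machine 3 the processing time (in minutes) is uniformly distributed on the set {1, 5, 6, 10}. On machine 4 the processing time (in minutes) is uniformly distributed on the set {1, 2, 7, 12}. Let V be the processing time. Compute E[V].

173/24

E[V | machine 1] = (9+12)/2 = 21/2.
E[V | machine 2] = (1+9+12)/3 = 22/3.
E[V | machine 3] = (1+5+6+10)/4 = 11/2.
E[V | machine 4] = (1+2+7+12)/4 = 11/2.
By the law of total expectation,
E[V] = (1/4)·(21/2) + (1/4)·(22/3) + (1/4)·(11/2) + (1/4)·(11/2) = 173/24.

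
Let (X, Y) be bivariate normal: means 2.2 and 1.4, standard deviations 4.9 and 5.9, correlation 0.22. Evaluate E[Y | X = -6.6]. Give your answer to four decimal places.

For a bivariate normal, E[Y | X=x] = μ_Y + ρ·(σ_Y/σ_X)·(x − μ_X).
E[Y | X=-6.6] = 1.4 + (0.22)·(5.9/4.9)·(-6.6 − (2.2)) = 1.4 + (0.2649)·(-8.8) = -0.9311.

-0.9311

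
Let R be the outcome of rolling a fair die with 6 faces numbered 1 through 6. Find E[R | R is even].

4

Given R is even, R is equally likely to be any of {2, 4, 6}.
E[R | R is even] = (2 + 4 + 6) / 3 = 4.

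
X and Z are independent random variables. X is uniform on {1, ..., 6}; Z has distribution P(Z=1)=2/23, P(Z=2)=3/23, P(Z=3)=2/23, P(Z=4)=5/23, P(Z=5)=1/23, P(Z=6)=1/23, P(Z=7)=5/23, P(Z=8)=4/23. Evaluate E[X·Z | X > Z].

P(X > Z) = 13/46.
Summing XZ·P(x,y) over outcomes with X > Z gives 244/69.
E[X·Z | X > Z] = (244/69) / (13/46) = 488/39.

488/39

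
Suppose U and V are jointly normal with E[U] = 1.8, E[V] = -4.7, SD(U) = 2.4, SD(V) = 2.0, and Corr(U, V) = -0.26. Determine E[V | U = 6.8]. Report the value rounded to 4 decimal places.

-5.7833

For a bivariate normal, E[V | U=x] = μ_V + ρ·(σ_V/σ_U)·(x − μ_U).
E[V | U=6.8] = -4.7 + (-0.26)·(2.0/2.4)·(6.8 − (1.8)) = -4.7 + (-0.216667)·(5) = -5.7833.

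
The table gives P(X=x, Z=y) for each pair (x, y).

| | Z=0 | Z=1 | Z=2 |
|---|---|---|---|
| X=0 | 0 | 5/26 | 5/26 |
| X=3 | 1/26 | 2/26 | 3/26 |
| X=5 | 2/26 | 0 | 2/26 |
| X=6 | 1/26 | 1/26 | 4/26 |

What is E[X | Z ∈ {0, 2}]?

31/9

P(Z ∈ {0, 2}) = 9/13.
Σ X·P over the event = 0·(5/26) + 3·(1/26) + 3·(3/26) + 5·(2/26) + 5·(2/26) + 6·(1/26) + 6·(4/26) = 31/13.
E[X | Z ∈ {0, 2}] = (31/13) / (9/13) = 31/9.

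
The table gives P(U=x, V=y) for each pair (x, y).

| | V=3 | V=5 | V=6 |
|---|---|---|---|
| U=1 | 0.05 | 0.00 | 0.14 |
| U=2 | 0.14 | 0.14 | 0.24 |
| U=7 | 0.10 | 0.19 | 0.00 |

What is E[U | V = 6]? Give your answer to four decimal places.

P(V = 6) = 0.38.
Σ U·P over the event = 1·(0.14) + 2·(0.24) = 0.62.
E[U | V = 6] = (0.62) / (0.38) = 1.6316.

1.6316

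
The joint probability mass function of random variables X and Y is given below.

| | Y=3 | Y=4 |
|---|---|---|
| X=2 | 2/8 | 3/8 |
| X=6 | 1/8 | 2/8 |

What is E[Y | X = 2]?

P(X = 2) = 5/8.
Σ Y·P over the event = 3·(2/8) + 4·(3/8) = 9/4.
E[Y | X = 2] = (9/4) / (5/8) = 18/5.

18/5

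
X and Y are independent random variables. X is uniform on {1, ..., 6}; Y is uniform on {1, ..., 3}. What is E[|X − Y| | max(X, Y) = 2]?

2/3

Outcomes with max(X, Y) = 2: (1,2), (2,1), (2,2), each with probability 1/18.
E[|X − Y| | max(X, Y) = 2] = (1 + 1 + 0) / 3 = 2/3.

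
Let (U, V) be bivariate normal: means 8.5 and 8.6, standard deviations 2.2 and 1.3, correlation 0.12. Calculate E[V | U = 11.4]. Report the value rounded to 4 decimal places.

8.8056

E[V | U=x] = μ_V + ρ(σ_V/σ_U)(x − μ_U) for jointly normal variables.
E[V | U=11.4] = 8.6 + (0.12)·(1.3/2.2)·(11.4 − (8.5)) = 8.6 + (0.070909)·(2.9) = 8.8056.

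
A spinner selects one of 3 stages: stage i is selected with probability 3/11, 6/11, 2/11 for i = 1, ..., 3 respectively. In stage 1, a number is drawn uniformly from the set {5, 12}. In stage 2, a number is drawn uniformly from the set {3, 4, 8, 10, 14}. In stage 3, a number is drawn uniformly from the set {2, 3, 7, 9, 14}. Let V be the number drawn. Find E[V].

863/110

E[V | stage 1] = (5+12)/2 = 17/2.
E[V | stage 2] = (3+4+8+10+14)/5 = 39/5.
E[V | stage 3] = (2+3+7+9+14)/5 = 7.
E[V] = (3/11)·(17/2) + (6/11)·(39/5) + (2/11)·(7) = 863/110.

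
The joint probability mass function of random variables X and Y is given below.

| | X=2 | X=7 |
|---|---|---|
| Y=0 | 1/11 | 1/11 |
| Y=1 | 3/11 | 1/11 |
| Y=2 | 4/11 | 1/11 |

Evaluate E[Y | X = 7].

1

P(X = 7) = 3/11.
Σ Y·P over the event = 0·(1/11) + 1·(1/11) + 2·(1/11) = 3/11.
E[Y | X = 7] = (3/11) / (3/11) = 1.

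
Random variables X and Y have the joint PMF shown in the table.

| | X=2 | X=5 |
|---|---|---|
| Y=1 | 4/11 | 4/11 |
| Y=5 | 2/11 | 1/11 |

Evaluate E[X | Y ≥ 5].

3

P(Y ≥ 5) = 3/11.
Σ X·P over the event = 2·(2/11) + 5·(1/11) = 9/11.
E[X | Y ≥ 5] = (9/11) / (3/11) = 3.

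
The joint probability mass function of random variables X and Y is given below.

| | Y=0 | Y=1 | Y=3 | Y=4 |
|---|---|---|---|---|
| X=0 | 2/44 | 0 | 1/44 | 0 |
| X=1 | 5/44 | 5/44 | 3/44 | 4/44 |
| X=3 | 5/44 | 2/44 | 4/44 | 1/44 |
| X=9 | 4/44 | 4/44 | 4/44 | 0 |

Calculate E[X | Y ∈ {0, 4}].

P(Y ∈ {0, 4}) = 21/44.
Σ X·P over the event = 0·(2/44) + 1·(5/44) + 1·(4/44) + 3·(5/44) + 3·(1/44) + 9·(4/44) = 63/44.
E[X | Y ∈ {0, 4}] = (63/44) / (21/44) = 3.

3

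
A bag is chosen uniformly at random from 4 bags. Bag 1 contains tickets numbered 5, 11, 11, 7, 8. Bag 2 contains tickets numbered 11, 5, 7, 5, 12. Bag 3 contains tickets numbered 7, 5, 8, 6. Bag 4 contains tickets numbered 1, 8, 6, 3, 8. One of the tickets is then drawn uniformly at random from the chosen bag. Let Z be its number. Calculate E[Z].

281/40

E[Z | bag 1] = (5+11+11+7+8)/5 = 42/5.
E[Z | bag 2] = (11+5+7+5+12)/5 = 8.
E[Z | bag 3] = (7+5+8+6)/4 = 13/2.
E[Z | bag 4] = (1+8+6+3+8)/5 = 26/5.
E[Z] = (1/4)·(42/5) + (1/4)·(8) + (1/4)·(13/2) + (1/4)·(26/5) = 281/40.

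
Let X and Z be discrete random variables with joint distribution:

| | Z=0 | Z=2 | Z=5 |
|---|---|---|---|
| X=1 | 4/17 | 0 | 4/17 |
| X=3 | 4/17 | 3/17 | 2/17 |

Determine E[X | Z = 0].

P(Z = 0) = 8/17.
Σ X·P over the event = 1·(4/17) + 3·(4/17) = 16/17.
E[X | Z = 0] = (16/17) / (8/17) = 2.

2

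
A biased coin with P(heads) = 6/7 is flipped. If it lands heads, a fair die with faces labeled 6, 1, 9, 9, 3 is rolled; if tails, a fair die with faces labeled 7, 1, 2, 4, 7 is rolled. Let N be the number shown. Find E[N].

E[N | heads] = (6+1+9+9+3)/5 = 28/5.
E[N | tails] = (7+1+2+4+7)/5 = 21/5.
E[N] = (6/7)·(28/5) + (1/7)·(21/5) = 27/5.

27/5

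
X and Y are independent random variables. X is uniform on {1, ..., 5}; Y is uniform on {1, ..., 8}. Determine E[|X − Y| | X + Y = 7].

Outcomes with X + Y = 7: (1,6), (2,5), (3,4), (4,3), (5,2), each with probability 1/40.
E[|X − Y| | X + Y = 7] = (5 + 3 + 1 + 1 + 3) / 5 = 13/5.

13/5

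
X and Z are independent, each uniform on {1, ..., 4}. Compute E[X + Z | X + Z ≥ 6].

Outcomes with X + Z ≥ 6: (2,4), (3,3), (3,4), (4,2), (4,3), (4,4), each with probability 1/16.
E[X + Z | X + Z ≥ 6] = (6 + 6 + 7 + 6 + 7 + 8) / 6 = 20/3.

20/3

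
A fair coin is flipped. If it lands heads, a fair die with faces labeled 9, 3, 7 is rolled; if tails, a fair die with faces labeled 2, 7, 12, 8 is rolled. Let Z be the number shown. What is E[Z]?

163/24

E[Z | heads] = (9+3+7)/3 = 19/3.
E[Z | tails] = (2+7+12+8)/4 = 29/4.
By the law of total expectation,
E[Z] = (1/2)·(19/3) + (1/2)·(29/4) = 163/24.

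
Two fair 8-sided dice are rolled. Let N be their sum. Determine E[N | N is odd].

P(N is odd) = 1/2.
Σ over the event: 3·1/32 + 5·1/16 + 7·3/32 + 9·1/8 + 11·3/32 + 13·1/16 + 15·1/32 = 9/2.
E[N | N is odd] = (9/2) / (1/2) = 9.

9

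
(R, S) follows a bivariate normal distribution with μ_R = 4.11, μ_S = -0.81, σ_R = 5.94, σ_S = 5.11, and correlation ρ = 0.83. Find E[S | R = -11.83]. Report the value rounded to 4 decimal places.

For a bivariate normal, E[S | R=x] = μ_S + ρ·(σ_S/σ_R)·(x − μ_R).
E[S | R=-11.83] = -0.81 + (0.83)·(5.11/5.94)·(-11.83 − (4.11)) = -0.81 + (0.71402)·(-15.94) = -12.1915.

-12.1915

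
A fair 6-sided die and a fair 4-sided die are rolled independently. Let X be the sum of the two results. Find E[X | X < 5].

P(X < 5) = 1/4.
Σ over the event: 2·1/24 + 3·1/12 + 4·1/8 = 5/6.
E[X | X < 5] = (5/6) / (1/4) = 10/3.

10/3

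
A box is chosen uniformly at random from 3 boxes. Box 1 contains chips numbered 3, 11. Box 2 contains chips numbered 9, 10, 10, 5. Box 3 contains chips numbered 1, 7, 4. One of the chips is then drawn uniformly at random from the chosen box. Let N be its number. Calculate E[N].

E[N | box 1] = (3+11)/2 = 7.
E[N | box 2] = (9+10+10+5)/4 = 17/2.
E[N | box 3] = (1+7+4)/3 = 4.
By the law of total expectation,
E[N] = (1/3)·(7) + (1/3)·(17/2) + (1/3)·(4) = 13/2.

13/2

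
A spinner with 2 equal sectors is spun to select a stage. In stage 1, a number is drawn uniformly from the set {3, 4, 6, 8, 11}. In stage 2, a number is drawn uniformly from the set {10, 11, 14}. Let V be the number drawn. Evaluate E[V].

271/30

E[V | stage 1] = (3+4+6+8+11)/5 = 32/5.
E[V | stage 2] = (10+11+14)/3 = 35/3.
By the law of total expectation,
E[V] = (1/2)·(32/5) + (1/2)·(35/3) = 271/30.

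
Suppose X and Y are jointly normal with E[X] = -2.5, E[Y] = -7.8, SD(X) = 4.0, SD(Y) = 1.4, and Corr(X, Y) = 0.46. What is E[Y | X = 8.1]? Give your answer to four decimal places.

-6.0934

For a bivariate normal, E[Y | X=x] = μ_Y + ρ·(σ_Y/σ_X)·(x − μ_X).
E[Y | X=8.1] = -7.8 + (0.46)·(1.4/4.0)·(8.1 − (-2.5)) = -7.8 + (0.161)·(10.6) = -6.0934.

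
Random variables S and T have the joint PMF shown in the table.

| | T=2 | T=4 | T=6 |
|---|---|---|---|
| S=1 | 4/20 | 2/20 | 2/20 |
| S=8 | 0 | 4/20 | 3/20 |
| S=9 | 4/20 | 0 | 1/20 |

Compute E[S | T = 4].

17/3

P(T = 4) = 3/10.
Σ S·P over the event = 1·(2/20) + 8·(4/20) = 17/10.
E[S | T = 4] = (17/10) / (3/10) = 17/3.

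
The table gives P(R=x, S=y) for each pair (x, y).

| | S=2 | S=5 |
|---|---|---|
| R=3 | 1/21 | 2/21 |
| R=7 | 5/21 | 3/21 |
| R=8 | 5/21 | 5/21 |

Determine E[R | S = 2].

P(S = 2) = 11/21.
Σ R·P over the event = 3·(1/21) + 7·(5/21) + 8·(5/21) = 26/7.
E[R | S = 2] = (26/7) / (11/21) = 78/11.

78/11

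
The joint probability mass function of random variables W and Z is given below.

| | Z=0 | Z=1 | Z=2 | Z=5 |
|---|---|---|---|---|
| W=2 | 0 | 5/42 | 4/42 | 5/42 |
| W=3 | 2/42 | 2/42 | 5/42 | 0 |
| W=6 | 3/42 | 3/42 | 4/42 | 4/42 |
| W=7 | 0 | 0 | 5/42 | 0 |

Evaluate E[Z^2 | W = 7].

P(W = 7) = 5/42.
Σ Z^2·P over the event = 4·(5/42) = 10/21.
E[Z^2 | W = 7] = (10/21) / (5/42) = 4.

4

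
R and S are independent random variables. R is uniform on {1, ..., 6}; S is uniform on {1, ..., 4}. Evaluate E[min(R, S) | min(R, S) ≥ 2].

P(min(R, S) ≥ 2) = 5/8.
Summing min(R,S)·P(x,y) over outcomes with min(R, S) ≥ 2 gives 41/24.
E[min(R, S) | min(R, S) ≥ 2] = (41/24) / (5/8) = 41/15.

41/15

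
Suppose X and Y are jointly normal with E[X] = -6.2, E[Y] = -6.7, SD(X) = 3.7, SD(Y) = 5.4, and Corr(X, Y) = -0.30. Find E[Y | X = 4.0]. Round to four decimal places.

-11.1659

E[Y | X=x] = μ_Y + ρ(σ_Y/σ_X)(x − μ_X) for jointly normal variables.
E[Y | X=4.0] = -6.7 + (-0.30)·(5.4/3.7)·(4.0 − (-6.2)) = -6.7 + (-0.437838)·(10.2) = -11.1659.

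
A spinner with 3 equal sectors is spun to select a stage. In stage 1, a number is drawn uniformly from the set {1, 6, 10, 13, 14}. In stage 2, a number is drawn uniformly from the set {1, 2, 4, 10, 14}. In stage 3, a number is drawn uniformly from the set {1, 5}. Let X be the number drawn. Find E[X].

E[X | stage 1] = (1+6+10+13+14)/5 = 44/5.
E[X | stage 2] = (1+2+4+10+14)/5 = 31/5.
E[X | stage 3] = (1+5)/2 = 3.
By the law of total expectation,
E[X] = (1/3)·(44/5) + (1/3)·(31/5) + (1/3)·(3) = 6.

6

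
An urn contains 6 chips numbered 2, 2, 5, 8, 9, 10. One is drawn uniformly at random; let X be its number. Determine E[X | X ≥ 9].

P(X ≥ 9) = 1/3.
Σ over the event: 9·1/6 + 10·1/6 = 19/6.
E[X | X ≥ 9] = (19/6) / (1/3) = 19/2.

19/2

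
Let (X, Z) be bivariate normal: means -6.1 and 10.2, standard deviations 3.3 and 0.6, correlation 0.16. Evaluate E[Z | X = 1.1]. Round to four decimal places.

The regression of Z on X has slope ρ·σ_Z/σ_X and passes through (μ_X, μ_Z).
E[Z | X=1.1] = 10.2 + (0.16)·(0.6/3.3)·(1.1 − (-6.1)) = 10.2 + (0.029091)·(7.2) = 10.4095.

10.4095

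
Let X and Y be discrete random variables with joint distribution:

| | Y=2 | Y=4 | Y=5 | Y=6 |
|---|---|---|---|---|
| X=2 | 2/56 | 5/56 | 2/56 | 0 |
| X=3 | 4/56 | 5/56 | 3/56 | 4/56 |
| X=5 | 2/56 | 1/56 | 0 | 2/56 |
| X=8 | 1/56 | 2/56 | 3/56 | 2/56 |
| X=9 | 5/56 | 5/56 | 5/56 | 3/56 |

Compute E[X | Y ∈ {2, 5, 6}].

113/19

P(Y ∈ {2, 5, 6}) = 19/28.
Summing X·P(X=x,Y=y) over the conditioning event gives 113/28.
E[X | Y ∈ {2, 5, 6}] = (113/28) / (19/28) = 113/19.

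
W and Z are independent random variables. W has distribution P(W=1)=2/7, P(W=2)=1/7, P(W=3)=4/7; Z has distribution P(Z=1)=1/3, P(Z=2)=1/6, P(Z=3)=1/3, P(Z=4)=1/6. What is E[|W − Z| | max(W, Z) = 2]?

P(max(W, Z) = 2) = 5/42.
Summing |W−Z|·P(x,y) over outcomes with max(W, Z) = 2 gives 2/21.
E[|W − Z| | max(W, Z) = 2] = (2/21) / (5/42) = 4/5.

4/5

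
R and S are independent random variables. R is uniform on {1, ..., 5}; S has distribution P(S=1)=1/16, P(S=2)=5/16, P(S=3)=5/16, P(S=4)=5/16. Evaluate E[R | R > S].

P(R > S) = 17/40.
Summing R·P(x,y) over outcomes with R > S gives 9/5.
E[R | R > S] = (9/5) / (17/40) = 72/17.

72/17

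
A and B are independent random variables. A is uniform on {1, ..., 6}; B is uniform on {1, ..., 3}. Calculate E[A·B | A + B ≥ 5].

P(A + B ≥ 5) = 2/3.
Summing AB·P(x,y) over outcomes with A + B ≥ 5 gives 37/6.
E[A·B | A + B ≥ 5] = (37/6) / (2/3) = 37/4.

37/4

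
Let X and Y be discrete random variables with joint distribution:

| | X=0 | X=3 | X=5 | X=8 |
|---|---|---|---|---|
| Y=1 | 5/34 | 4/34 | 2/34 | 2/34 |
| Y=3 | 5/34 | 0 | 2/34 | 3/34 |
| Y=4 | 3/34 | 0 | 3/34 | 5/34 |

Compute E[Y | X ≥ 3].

P(X ≥ 3) = 21/34.
Σ Y·P over the event = 1·(4/34) + 1·(2/34) + 3·(2/34) + 4·(3/34) + 1·(2/34) + 3·(3/34) + 4·(5/34) = 55/34.
E[Y | X ≥ 3] = (55/34) / (21/34) = 55/21.

55/21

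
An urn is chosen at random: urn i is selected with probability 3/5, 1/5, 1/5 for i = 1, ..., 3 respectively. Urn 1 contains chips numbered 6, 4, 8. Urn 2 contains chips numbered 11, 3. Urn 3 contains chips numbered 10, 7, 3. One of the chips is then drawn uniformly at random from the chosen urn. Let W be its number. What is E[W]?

E[W | urn 1] = (6+4+8)/3 = 6.
E[W | urn 2] = (11+3)/2 = 7.
E[W | urn 3] = (10+7+3)/3 = 20/3.
By the law of total expectation,
E[W] = (3/5)·(6) + (1/5)·(7) + (1/5)·(20/3) = 19/3.

19/3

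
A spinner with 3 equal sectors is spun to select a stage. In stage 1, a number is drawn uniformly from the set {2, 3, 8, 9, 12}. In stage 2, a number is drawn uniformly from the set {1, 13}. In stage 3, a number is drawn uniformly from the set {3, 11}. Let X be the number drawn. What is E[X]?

104/15

E[X | stage 1] = (2+3+8+9+12)/5 = 34/5.
E[X | stage 2] = (1+13)/2 = 7.
E[X | stage 3] = (3+11)/2 = 7.
E[X] = (1/3)·(34/5) + (1/3)·(7) + (1/3)·(7) = 104/15.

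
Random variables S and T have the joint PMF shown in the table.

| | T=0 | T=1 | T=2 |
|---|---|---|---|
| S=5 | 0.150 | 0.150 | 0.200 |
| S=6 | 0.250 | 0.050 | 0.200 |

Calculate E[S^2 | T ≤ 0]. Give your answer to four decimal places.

31.8750

P(T ≤ 0) = 0.400.
Summing S^2·P(S=x,T=y) over the conditioning event gives 12.750.
E[S^2 | T ≤ 0] = (12.750) / (0.400) = 31.8750.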